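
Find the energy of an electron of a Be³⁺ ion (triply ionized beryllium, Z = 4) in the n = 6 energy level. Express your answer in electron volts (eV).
-6.047 eV

The energy levels of a hydrogen-like atom are given by:
E_n = -13.6057 Z² / n² eV  (with Z = 4 for Be³⁺)

For n = 6:
E_6 = -13.6057 × 4² / 6²
E_6 = -13.6057 × 16 / 36
E_6 = -6.047 eV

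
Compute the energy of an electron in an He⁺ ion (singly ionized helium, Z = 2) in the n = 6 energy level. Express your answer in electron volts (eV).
-1.5117 eV

The energy levels of a hydrogen-like atom are given by:
E_n = -13.6057 Z² / n² eV  (with Z = 2 for He⁺)

For n = 6:
E_6 = -13.6057 × 2² / 6²
E_6 = -13.6057 × 4 / 36
E_6 = -1.5117 eV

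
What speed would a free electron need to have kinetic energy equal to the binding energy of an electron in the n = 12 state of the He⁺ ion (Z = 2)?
3.65e+05 m/s (or 0.122% of c)

The binding energy at n = 12 for He⁺ is:
E_12 = -13.6057 × 2²/12² = -0.377936 eV
|E_12| = 0.377936 eV

Convert to Joules:
KE = 0.377936 eV × (1.602177 × 10⁻¹⁹ J/eV) = 6.0552e-20 J

Using KE = ½mv²:
v = √(2·KE/m_e)
v = √(2 × 6.0552e-20 J / 9.10938 × 10⁻³¹ kg)
v = 3.65e+05 m/s

This is approximately 0.122% the speed of light.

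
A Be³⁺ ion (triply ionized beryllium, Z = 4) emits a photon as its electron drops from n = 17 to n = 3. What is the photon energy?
23.4347 eV

The energy levels are E_n = -13.6057 Z² eV / n².

Energy at n = 17: E_17 = -13.6057 × 4² / 17² = -0.7532567 eV
Energy at n = 3: E_3 = -13.6057 × 4² / 3² = -24.1879111 eV

For emission (electron falling to lower state), the photon energy is:
E_photon = E_17 - E_3 = |-0.7532567 - (-24.1879111)|
E_photon = 23.4347 eV

This energy is carried away by the emitted photon.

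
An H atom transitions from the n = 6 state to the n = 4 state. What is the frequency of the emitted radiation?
1.1423e+14 Hz

First, find the transition energy:
E_6 = -13.6057 / 6² = -0.37793611 eV
E_4 = -13.6057 / 4² = -0.85035625 eV
|ΔE| = |E_4 - E_6| = 0.47242014 eV

Convert to Joules: E = 0.47242014 eV × (1.602177 × 10⁻¹⁹ J/eV) = 7.569007e-20 J

Using E = hf:
f = E/h = 7.569007e-20 J / (6.62607 × 10⁻³⁴ J·s)
f = 1.1423e+14 Hz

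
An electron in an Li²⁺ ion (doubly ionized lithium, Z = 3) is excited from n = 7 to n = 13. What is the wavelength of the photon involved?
698.72098 nm

First, find the transition energy using E_n = -13.6057 Z² / n² eV:
E_7 = -13.6057 × 3² / 7² = -2.499006122 eV
E_13 = -13.6057 × 3² / 13² = -0.724563905 eV

Photon energy: |ΔE| = |E_13 - E_7| = 1.774442217 eV

Convert to wavelength using E = hc/λ with hc = 1239.84 eV·nm:
λ = hc/E = 1239.84 eV·nm / 1.774442217 eV
λ = 698.72098 nm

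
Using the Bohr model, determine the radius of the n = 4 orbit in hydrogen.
0.8467 nm (or 8.4668 Å)

The Bohr radius formula is:
r_n = n² a₀ / Z

where a₀ = 0.0529177 nm is the Bohr radius.

For H (Z = 1) at n = 4:
r_4 = 4² × 0.0529177 nm / 1
r_4 = 16 × 0.0529177 nm / 1
r_4 = 0.84668 nm / 1
r_4 = 0.8467 nm

The electron orbits at approximately 0.8467 nm from the nucleus.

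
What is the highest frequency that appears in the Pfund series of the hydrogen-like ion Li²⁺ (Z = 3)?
1.1843e+15 Hz

The series limit corresponds to the transition from n = ∞ to n = 5.
This is the highest energy (shortest wavelength) transition in the Pfund series.

E_∞ = 0 eV
E_5 = -13.6057 × 3² / 5² = -4.8980520 eV

Energy at series limit:
ΔE = E_∞ - E_5 = 0 - (-4.8980520) = 4.8980520 eV
E = 4.8980520 eV × (1.602177 × 10⁻¹⁹ J/eV) = 7.847546e-19 J
f = E/h = 7.847546e-19 J / (6.62607 × 10⁻³⁴ J·s) = 1.1843e+15 Hz

This energy equals the ionization energy from the n = 5 state of Li²⁺.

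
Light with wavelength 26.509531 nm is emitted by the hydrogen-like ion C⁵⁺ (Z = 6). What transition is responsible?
n = 8 → n = 3

First, find the photon energy from the wavelength (hc = 1239.84 eV·nm):
E = hc/λ = 1239.84 eV·nm / 26.509531 nm = 46.769594 eV

The energy levels of C⁵⁺ satisfy E_n = -13.6057 × 6² / n² eV, so an emission n_i → n_f releases
ΔE = 13.6057 × 6² × (1/n_f² − 1/n_i²) eV.

Setting ΔE equal to the photon energy:
1/n_f² − 1/n_i² = 46.769594 / (13.6057 × 6²) = 0.095486112

Since 1/n_i² must be positive, we need 1/n_f² > 0.095486112, i.e. n_f ≤ 3. For each allowed n_f, solve n_i = (1/n_f² − 0.095486112)^(−1/2) and check whether it is a whole number:
  n_f = 1: 1/n_i² = 1.000000000 − 0.095486112 = 0.904513888 → n_i = 1.051  (not an integer) ✗
  n_f = 2: 1/n_i² = 0.250000000 − 0.095486112 = 0.154513888 → n_i = 2.544  (not an integer) ✗
  n_f = 3: 1/n_i² = 0.111111111 − 0.095486112 = 0.015624999 → n_i = 8.000  → integer, n_i = 8 ✓

Only n_f = 3 gives an integer upper level, n_i = 8.

The transition is from n = 8 to n = 3 (emission).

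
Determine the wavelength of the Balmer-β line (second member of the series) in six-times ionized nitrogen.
9.9185 nm

The lines of a series are numbered from the longest wavelength (smallest ΔE) outward; the second line is the transition from n = n_f + 2 to n_f.
The Balmer series has all transitions ending at n_f = 2.

For N⁶⁺ (Z = 7), the second line (β-line) is the jump from n = 4 to n = 2:
E_4 = -13.6057 × 7² / 4² = -41.667456 eV
E_2 = -13.6057 × 7² / 2² = -166.669825 eV
ΔE = E_4 - E_2 = 125.002369 eV

λ = hc/E = 1239.84 eV·nm / 125.002369 eV
λ = 9.9185 nm

This is the β-line of the Balmer series in N⁶⁺.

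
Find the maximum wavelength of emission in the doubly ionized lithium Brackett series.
450.007472 nm

The longest wavelength corresponds to the smallest energy transition in the series.
The Brackett series has all transitions ending at n_f = 4.

For Li²⁺ (Z = 3), the first line (α-line) is the jump from n = 5 to n = 4:
E_5 = -13.6057 × 3² / 5² = -4.8980520000 eV
E_4 = -13.6057 × 3² / 4² = -7.6532062500 eV
ΔE = E_5 - E_4 = 2.7551542500 eV

λ = hc/E = 1239.84 eV·nm / 2.7551542500 eV
λ = 450.007472 nm

This is the α-line of the Brackett series in Li²⁺.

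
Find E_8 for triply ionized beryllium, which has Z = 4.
-3.401 eV

For hydrogen-like ions, the energy levels scale with Z²:
E_n = -13.6057 Z² / n² eV

For Be³⁺ (Z = 4) at n = 8:
E_8 = -13.6057 × 4² / 8²
E_8 = -13.6057 × 16 / 64
E_8 = -217.6912 / 64
E_8 = -3.401 eV

The energy is 16 times more negative than hydrogen at the same n due to the stronger nuclear charge.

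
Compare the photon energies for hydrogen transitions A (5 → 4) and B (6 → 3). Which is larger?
6 → 3

Calculate the energy for each transition:

Transition 5 → 4:
ΔE₁ = |E_4 - E_5| = |-13.6057/4² - (-13.6057/5²)|
ΔE₁ = |-0.850356250000 - (-0.544228000000)| = 0.306128250 eV

Transition 6 → 3:
ΔE₂ = |E_3 - E_6| = |-13.6057/3² - (-13.6057/6²)|
ΔE₂ = |-1.511744444444 - (-0.377936111111)| = 1.133808333 eV

Since 1.133808333 eV > 0.306128250 eV, the transition 6 → 3 emits the more energetic photon.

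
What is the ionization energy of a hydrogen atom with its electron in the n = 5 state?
0.54423 eV

The ionization energy is the energy needed to remove the electron completely (n → ∞).

For hydrogen, E_n = -13.6057 eV / n².

At n = 5: E_5 = -13.6057 / 5² = -0.54422800 eV
At n = ∞: E_∞ = 0 eV

Ionization energy = E_∞ - E_5 = 0 - (-0.54422800) = 0.54422800 eV
Ionization energy ≈ 0.54423 eV

This is also called the binding energy of the electron in state n = 5.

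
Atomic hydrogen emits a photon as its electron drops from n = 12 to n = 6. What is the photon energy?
0.2835 eV

The energy levels are E_n = -13.6057 eV / n².

Energy at n = 12: E_12 = -13.6057 / 12² = -0.0944840 eV
Energy at n = 6: E_6 = -13.6057 / 6² = -0.3779361 eV

For emission (electron falling to lower state), the photon energy is:
E_photon = E_12 - E_6 = |-0.0944840 - (-0.3779361)|
E_photon = 0.2835 eV

This energy is carried away by the emitted photon.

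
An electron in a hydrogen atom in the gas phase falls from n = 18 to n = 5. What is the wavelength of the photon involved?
2468.6447 nm

First, find the transition energy using E_n = -13.6057 / n² eV:
E_18 = -13.6057 / 18² = -0.0419929012 eV
E_5 = -13.6057 / 5² = -0.5442280000 eV

Photon energy: |ΔE| = |E_5 - E_18| = 0.5022350988 eV

Convert to wavelength using E = hc/λ with hc = 1239.84 eV·nm:
λ = hc/E = 1239.84 eV·nm / 0.5022350988 eV
λ = 2468.6447 nm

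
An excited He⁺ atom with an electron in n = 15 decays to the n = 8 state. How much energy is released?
0.6085 eV

The energy levels are E_n = -13.6057 Z² eV / n².

Energy at n = 15: E_15 = -13.6057 × 2² / 15² = -0.2418791 eV
Energy at n = 8: E_8 = -13.6057 × 2² / 8² = -0.8503563 eV

For emission (electron falling to lower state), the photon energy is:
E_photon = E_15 - E_8 = |-0.2418791 - (-0.8503563)|
E_photon = 0.6085 eV

This energy is carried away by the emitted photon.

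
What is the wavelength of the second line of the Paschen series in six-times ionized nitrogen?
26.15 nm

The lines of a series are numbered from the longest wavelength (smallest ΔE) outward; the second line is the transition from n = n_f + 2 to n_f.
The Paschen series has all transitions ending at n_f = 3.

For N⁶⁺ (Z = 7), the second line (β-line) is the jump from n = 5 to n = 3:
E_5 = -13.6057 × 7² / 5² = -26.6672 eV
E_3 = -13.6057 × 7² / 3² = -74.0755 eV
ΔE = E_5 - E_3 = 47.4083 eV

λ = hc/E = 1239.84 eV·nm / 47.4083 eV
λ = 26.15 nm

This is the β-line of the Paschen series in N⁶⁺.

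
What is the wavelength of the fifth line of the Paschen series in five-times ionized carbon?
26.51 nm

The lines of a series are numbered from the longest wavelength (smallest ΔE) outward; the fifth line is the transition from n = n_f + 5 to n_f.
The Paschen series has all transitions ending at n_f = 3.

For C⁵⁺ (Z = 6), the fifth line (ε-line) is the jump from n = 8 to n = 3:
E_8 = -13.6057 × 6² / 8² = -7.6532 eV
E_3 = -13.6057 × 6² / 3² = -54.4228 eV
ΔE = E_8 - E_3 = 46.7696 eV

λ = hc/E = 1239.84 eV·nm / 46.7696 eV
λ = 26.51 nm

This is the ε-line of the Paschen series in C⁵⁺.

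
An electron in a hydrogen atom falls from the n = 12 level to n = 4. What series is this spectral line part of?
Brackett series

The spectral series in hydrogen are named based on the final (lower) energy level:
- Lyman series: n_final = 1 (ultraviolet)
- Balmer series: n_final = 2 (visible/near-UV)
- Paschen series: n_final = 3 (infrared)
- Brackett series: n_final = 4 (infrared)
- Pfund series: n_final = 5 (far infrared)

Since this transition ends at n = 4, it belongs to the Brackett series.

For reference, this 12 → 4 line has photon energy
ΔE = 13.6057 eV × (1/4² - 1/12²) = 0.75587222222 eV,
corresponding to wavelength λ = hc/ΔE = 1239.84 eV·nm / 0.75587222222 eV = 1640.27724 nm in the infrared region.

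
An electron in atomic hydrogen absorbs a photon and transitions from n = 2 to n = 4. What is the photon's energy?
2.551 eV

The energy levels of a hydrogen-like atom are E_n = -13.6057 eV / n².

Energy at n = 2: E_2 = -13.6057 / 2² = -3.401425 eV
Energy at n = 4: E_4 = -13.6057 / 4² = -0.850356 eV

The excitation energy is the difference:
ΔE = E_4 - E_2
ΔE = -0.850356 - (-3.401425)
ΔE = 2.551 eV

Since this is positive, energy must be absorbed (photon absorption).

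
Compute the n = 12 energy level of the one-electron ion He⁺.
-0.377936 eV

For hydrogen-like ions, the energy levels scale with Z²:
E_n = -13.6057 Z² / n² eV

For He⁺ (Z = 2) at n = 12:
E_12 = -13.6057 × 2² / 12²
E_12 = -13.6057 × 4 / 144
E_12 = -54.4228 / 144
E_12 = -0.377936 eV

The energy is 4 times more negative than hydrogen at the same n due to the stronger nuclear charge.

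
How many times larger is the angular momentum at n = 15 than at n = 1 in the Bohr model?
15.000000

In the Bohr model, L_n = nℏ, so the ratio is purely the ratio of quantum numbers:

L_15/L_1 = 15ℏ / 1ℏ = 15/1 = 15.000000

The angular momentum scales linearly with n.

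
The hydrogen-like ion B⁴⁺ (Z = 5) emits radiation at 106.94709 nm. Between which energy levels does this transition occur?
n = 13 → n = 5

First, find the photon energy from the wavelength (hc = 1239.84 eV·nm):
E = hc/λ = 1239.84 eV·nm / 106.94709 nm = 11.593022 eV

The energy levels of B⁴⁺ satisfy E_n = -13.6057 × 5² / n² eV, so an emission n_i → n_f releases
ΔE = 13.6057 × 5² × (1/n_f² − 1/n_i²) eV.

Setting ΔE equal to the photon energy:
1/n_f² − 1/n_i² = 11.593022 / (13.6057 × 5²) = 0.034082839

Since 1/n_i² must be positive, we need 1/n_f² > 0.034082839, i.e. n_f ≤ 5. For each allowed n_f, solve n_i = (1/n_f² − 0.034082839)^(−1/2) and check whether it is a whole number:
  n_f = 1: 1/n_i² = 1.000000000 − 0.034082839 = 0.965917161 → n_i = 1.017  (not an integer) ✗
  n_f = 2: 1/n_i² = 0.250000000 − 0.034082839 = 0.215917161 → n_i = 2.152  (not an integer) ✗
  n_f = 3: 1/n_i² = 0.111111111 − 0.034082839 = 0.077028272 → n_i = 3.603  (not an integer) ✗
  n_f = 4: 1/n_i² = 0.062500000 − 0.034082839 = 0.028417161 → n_i = 5.932  (not an integer) ✗
  n_f = 5: 1/n_i² = 0.040000000 − 0.034082839 = 0.005917161 → n_i = 13.000  → integer, n_i = 13 ✓

Only n_f = 5 gives an integer upper level, n_i = 13.

The transition is from n = 13 to n = 5 (emission).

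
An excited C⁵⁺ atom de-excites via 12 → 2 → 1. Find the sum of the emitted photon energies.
486.40378 eV

The energy levels of C⁵⁺ are E_n = -13.6057 × 6² / n² eV.

First transition (12 → 2):
ΔE₁ = |E_2 - E_12|
ΔE₁ = |-122.45130000000 - (-3.40142500000)| = 119.04987500 eV

Second transition (2 → 1):
ΔE₂ = |E_1 - E_2|
ΔE₂ = |-489.80520000000 - (-122.45130000000)| = 367.35390000 eV

Total energy released:
E_total = ΔE₁ + ΔE₂ = 119.04987500 + 367.35390000 = 486.40378 eV

Note: This equals the direct transition 12 → 1: 486.40378 eV ✓
Energy is conserved regardless of the path taken.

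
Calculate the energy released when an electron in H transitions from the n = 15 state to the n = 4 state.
0.7899 eV

The energy levels are E_n = -13.6057 eV / n².

Energy at n = 15: E_15 = -13.6057 / 15² = -0.0604698 eV
Energy at n = 4: E_4 = -13.6057 / 4² = -0.8503563 eV

For emission (electron falling to lower state), the photon energy is:
E_photon = E_15 - E_4 = |-0.0604698 - (-0.8503563)|
E_photon = 0.7899 eV

This energy is carried away by the emitted photon.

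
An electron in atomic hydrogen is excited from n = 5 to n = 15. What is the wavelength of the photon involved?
2562.9332 nm

First, find the transition energy using E_n = -13.6057 / n² eV:
E_5 = -13.6057 / 5² = -0.5442280000 eV
E_15 = -13.6057 / 15² = -0.0604697778 eV

Photon energy: |ΔE| = |E_15 - E_5| = 0.4837582222 eV

Convert to wavelength using E = hc/λ with hc = 1239.84 eV·nm:
λ = hc/E = 1239.84 eV·nm / 0.4837582222 eV
λ = 2562.9332 nm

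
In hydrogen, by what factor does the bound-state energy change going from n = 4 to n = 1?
16.000000

Using E_n = -13.6057 Z² / n² eV with Z = 1:

E_1 = -13.6057 / 1² = -13.6057 / 1 = -13.605700000000 eV
E_4 = -13.6057 / 4² = -13.6057 / 16 = -0.850356250000 eV

The ratio is:
E_1/E_4 = (-13.605700000000) / (-0.850356250000)
E_1/E_4 = (-13.6057/1) / (-13.6057/16)
E_1/E_4 = 16/1
E_1/E_4 = 16.000000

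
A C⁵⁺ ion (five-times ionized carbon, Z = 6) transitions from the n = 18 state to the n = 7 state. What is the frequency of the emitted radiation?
2.05149e+15 Hz

First, find the transition energy:
E_18 = -13.6057 × 6² / 18² = -1.51174444 eV
E_7 = -13.6057 × 6² / 7² = -9.99602449 eV
|ΔE| = |E_7 - E_18| = 8.48428005 eV

Convert to Joules: E = 8.48428005 eV × (1.602177 × 10⁻¹⁹ J/eV) = 1.3593318e-18 J

Using E = hf:
f = E/h = 1.3593318e-18 J / (6.62607 × 10⁻³⁴ J·s)
f = 2.05149e+15 Hz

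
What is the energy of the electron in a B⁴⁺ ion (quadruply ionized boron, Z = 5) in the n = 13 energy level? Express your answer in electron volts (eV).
-2.01 eV

The energy levels of a hydrogen-like atom are given by:
E_n = -13.6057 Z² / n² eV  (with Z = 5 for B⁴⁺)

For n = 13:
E_13 = -13.6057 × 5² / 13²
E_13 = -13.6057 × 25 / 169
E_13 = -2.01 eV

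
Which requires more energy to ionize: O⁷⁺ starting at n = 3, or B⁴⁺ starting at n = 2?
O⁷⁺ at n = 3 (E = -96.751644 eV)

Using E_n = -13.6057 Z² / n² eV:

O⁷⁺ (Z = 8) at n = 3:
E = -13.6057 × 8² / 3² = -13.6057 × 64 / 9 = -96.751644444 eV

B⁴⁺ (Z = 5) at n = 2:
E = -13.6057 × 5² / 2² = -13.6057 × 25 / 4 = -85.035625000 eV

Since -96.751644444 eV < -85.035625000 eV,
O⁷⁺ at n = 3 is more tightly bound (requires more energy to ionize).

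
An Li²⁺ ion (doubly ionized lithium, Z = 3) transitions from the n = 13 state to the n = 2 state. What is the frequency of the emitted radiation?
7.23e+15 Hz

First, find the transition energy:
E_13 = -13.6057 × 3² / 13² = -0.72456391 eV
E_2 = -13.6057 × 3² / 2² = -30.61282500 eV
|ΔE| = |E_2 - E_13| = 29.88826109 eV

Convert to Joules: E = 29.88826109 eV × (1.602177 × 10⁻¹⁹ J/eV) = 4.7886e-18 J

Using E = hf:
f = E/h = 4.7886e-18 J / (6.62607 × 10⁻³⁴ J·s)
f = 7.23e+15 Hz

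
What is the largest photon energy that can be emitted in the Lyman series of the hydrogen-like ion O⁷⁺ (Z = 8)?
870.76 eV

The series limit corresponds to the transition from n = ∞ to n = 1.
This is the highest energy (shortest wavelength) transition in the Lyman series.

E_∞ = 0 eV
E_1 = -13.6057 × 8² / 1² = -870.76 eV

Energy at series limit:
ΔE = E_∞ - E_1 = 0 - (-870.76) = 870.76 eV

This energy equals the ionization energy from the n = 1 state of O⁷⁺.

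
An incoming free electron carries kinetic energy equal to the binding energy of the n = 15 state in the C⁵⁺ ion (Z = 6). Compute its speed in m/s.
8.75e+05 m/s (or 0.292% of c)

The binding energy at n = 15 for C⁵⁺ is:
E_15 = -13.6057 × 6²/15² = -2.17691 eV
|E_15| = 2.17691 eV

Convert to Joules:
KE = 2.17691 eV × (1.602177 × 10⁻¹⁹ J/eV) = 3.4878e-19 J

Using KE = ½mv²:
v = √(2·KE/m_e)
v = √(2 × 3.4878e-19 J / 9.10938 × 10⁻³¹ kg)
v = 8.75e+05 m/s

This is approximately 0.292% the speed of light.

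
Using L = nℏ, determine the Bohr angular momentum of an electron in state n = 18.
1.90e-33 J·s (or 18ℏ)

In the Bohr model, angular momentum is quantized:
L = nℏ

where ℏ = h/(2π) = 1.0546e-34 J·s

For n = 18:
L = 18 × 1.0546e-34 J·s
L = 1.90e-33 J·s

This can also be written as L = 18ℏ.
The angular momentum is an integer multiple of the reduced Planck constant.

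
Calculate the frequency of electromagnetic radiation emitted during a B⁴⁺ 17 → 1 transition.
8.19615e+16 Hz

First, find the transition energy:
E_17 = -13.6057 × 5² / 17² = -1.176964 eV
E_1 = -13.6057 × 5² / 1² = -340.142500 eV
|ΔE| = |E_1 - E_17| = 338.965536 eV

Convert to Joules: E = 338.965536 eV × (1.602177 × 10⁻¹⁹ J/eV) = 5.4308279e-17 J

Using E = hf:
f = E/h = 5.4308279e-17 J / (6.62607 × 10⁻³⁴ J·s)
f = 8.19615e+16 Hz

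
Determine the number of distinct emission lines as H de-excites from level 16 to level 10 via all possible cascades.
21

The electron can occupy levels n = 10, 11, ..., 16 during de-excitation — that is m = 16 - 10 + 1 = 7 distinct levels.

The number of distinct spectral lines equals the number of ways to choose 2 of these m levels (each pair gives one possible emission transition):

Number of lines = m(m-1)/2 = 7×6/2 = 21

These correspond to all possible transitions between the 7 levels:
16 → 15, 16 → 14, 16 → 13, 16 → 12, 16 → 11, 16 → 10, 15 → 14, 15 → 13...

Each transition produces a photon with a unique energy (and thus wavelength). This count does not depend on Z.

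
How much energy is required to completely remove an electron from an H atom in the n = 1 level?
13.606 eV

The ionization energy is the energy needed to remove the electron completely (n → ∞).

For hydrogen, E_n = -13.6057 eV / n².

At n = 1: E_1 = -13.6057 / 1² = -13.605700 eV
At n = ∞: E_∞ = 0 eV

Ionization energy = E_∞ - E_1 = 0 - (-13.605700) = 13.605700 eV
Ionization energy ≈ 13.606 eV

This is also called the binding energy of the electron in state n = 1.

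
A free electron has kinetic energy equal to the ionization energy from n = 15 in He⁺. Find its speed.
2.9169e+05 m/s (or 0.097298% of c)

The binding energy at n = 15 for He⁺ is:
E_15 = -13.6057 × 2²/15² = -0.24187911 eV
|E_15| = 0.24187911 eV

Convert to Joules:
KE = 0.24187911 eV × (1.602177 × 10⁻¹⁹ J/eV) = 3.875331e-20 J

Using KE = ½mv²:
v = √(2·KE/m_e)
v = √(2 × 3.875331e-20 J / 9.10938 × 10⁻³¹ kg)
v = 2.9169e+05 m/s

This is approximately 0.097298% the speed of light.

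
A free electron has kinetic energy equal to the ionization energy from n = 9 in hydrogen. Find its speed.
2.4308e+05 m/s (or 0.08% of c)

The binding energy at n = 9 for hydrogen is:
E_9 = -13.6057/9² = -0.16797160 eV
|E_9| = 0.16797160 eV

Convert to Joules:
KE = 0.16797160 eV × (1.602177 × 10⁻¹⁹ J/eV) = 2.691202e-20 J

Using KE = ½mv²:
v = √(2·KE/m_e)
v = √(2 × 2.691202e-20 J / 9.10938 × 10⁻³¹ kg)
v = 2.4308e+05 m/s

This is approximately 0.08% the speed of light.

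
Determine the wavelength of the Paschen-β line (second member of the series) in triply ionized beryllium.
80.0917 nm

The lines of a series are numbered from the longest wavelength (smallest ΔE) outward; the second line is the transition from n = n_f + 2 to n_f.
The Paschen series has all transitions ending at n_f = 3.

For Be³⁺ (Z = 4), the second line (β-line) is the jump from n = 5 to n = 3:
E_5 = -13.6057 × 4² / 5² = -8.707648 eV
E_3 = -13.6057 × 4² / 3² = -24.187911 eV
ΔE = E_5 - E_3 = 15.480263 eV

λ = hc/E = 1239.84 eV·nm / 15.480263 eV
λ = 80.0917 nm

This is the β-line of the Paschen series in Be³⁺.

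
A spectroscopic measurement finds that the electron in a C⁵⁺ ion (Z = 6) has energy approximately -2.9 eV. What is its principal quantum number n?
n = 13

The exact energy levels follow E_n = -13.6057 Z² / n² eV with Z = 6.

The measured value (-2.9 eV) is reported to only 2 significant figures, so we must test candidate n values and see which one matches to that precision.

Candidate energies:
  n = 11:  E = -13.6057 × 6² / 11² = -4.04798 eV
  n = 12:  E = -13.6057 × 6² / 12² = -3.40143 eV
  n = 13:  E = -13.6057 × 6² / 13² = -2.89826 eV  ← matches
  n = 14:  E = -13.6057 × 6² / 14² = -2.49901 eV
  n = 15:  E = -13.6057 × 6² / 15² = -2.17691 eV

Checking against the measurement of -2.9 eV (2 sig figs), only n = 13 agrees:
E_13 = -2.89826 eV, which rounds to -2.9 eV ✓

Therefore n = 13.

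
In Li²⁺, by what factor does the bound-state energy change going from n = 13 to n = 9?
2.086420

Using E_n = -13.6057 Z² / n² eV with Z = 3:

E_9 = -13.6057 × 3² / 9² = -122.4513 / 81 = -1.511744444444 eV
E_13 = -13.6057 × 3² / 13² = -122.4513 / 169 = -0.724563905325 eV

The ratio is:
E_9/E_13 = (-1.511744444444) / (-0.724563905325)
E_9/E_13 = (-122.4513/81) / (-122.4513/169)
E_9/E_13 = 169/81
E_9/E_13 = 2.086420
(Note: the Z² factors cancel in the ratio.)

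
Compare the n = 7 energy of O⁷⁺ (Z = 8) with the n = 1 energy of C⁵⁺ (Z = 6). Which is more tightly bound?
C⁵⁺ at n = 1 (E = -489.805 eV)

Using E_n = -13.6057 Z² / n² eV:

O⁷⁺ (Z = 8) at n = 7:
E = -13.6057 × 8² / 7² = -13.6057 × 64 / 49 = -17.770710 eV

C⁵⁺ (Z = 6) at n = 1:
E = -13.6057 × 6² / 1² = -13.6057 × 36 / 1 = -489.805200 eV

Since -489.805200 eV < -17.770710 eV,
C⁵⁺ at n = 1 is more tightly bound (requires more energy to ionize).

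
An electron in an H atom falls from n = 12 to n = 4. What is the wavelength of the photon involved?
1640.27724 nm

First, find the transition energy using E_n = -13.6057 / n² eV:
E_12 = -13.6057 / 12² = -0.09448402778 eV
E_4 = -13.6057 / 4² = -0.85035625000 eV

Photon energy: |ΔE| = |E_4 - E_12| = 0.75587222222 eV

Convert to wavelength using E = hc/λ with hc = 1239.84 eV·nm:
λ = hc/E = 1239.84 eV·nm / 0.75587222222 eV
λ = 1640.27724 nm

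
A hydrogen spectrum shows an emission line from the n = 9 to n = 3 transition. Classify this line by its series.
Paschen series

The spectral series in hydrogen are named based on the final (lower) energy level:
- Lyman series: n_final = 1 (ultraviolet)
- Balmer series: n_final = 2 (visible/near-UV)
- Paschen series: n_final = 3 (infrared)
- Brackett series: n_final = 4 (infrared)
- Pfund series: n_final = 5 (far infrared)

Since this transition ends at n = 3, it belongs to the Paschen series.

For reference, this 9 → 3 line has photon energy
ΔE = 13.6057 eV × (1/3² - 1/9²) = 1.3437728395 eV,
corresponding to wavelength λ = hc/ΔE = 1239.84 eV·nm / 1.3437728395 eV = 922.655946 nm in the infrared region.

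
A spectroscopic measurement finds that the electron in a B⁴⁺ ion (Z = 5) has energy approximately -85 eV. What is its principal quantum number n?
n = 2

The exact energy levels follow E_n = -13.6057 Z² / n² eV with Z = 5.

The measured value (-85 eV) is reported to only 2 significant figures, so we must test candidate n values and see which one matches to that precision.

Candidate energies:
  n = 1:  E = -13.6057 × 5² / 1² = -340.14250 eV
  n = 2:  E = -13.6057 × 5² / 2² = -85.03563 eV  ← matches
  n = 3:  E = -13.6057 × 5² / 3² = -37.79361 eV
  n = 4:  E = -13.6057 × 5² / 4² = -21.25891 eV

Checking against the measurement of -85 eV (2 sig figs), only n = 2 agrees:
E_2 = -85.03563 eV, which rounds to -85 eV ✓

Therefore n = 2.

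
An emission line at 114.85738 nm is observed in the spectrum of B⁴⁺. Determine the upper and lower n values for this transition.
n = 11 → n = 5

First, find the photon energy from the wavelength (hc = 1239.84 eV·nm):
E = hc/λ = 1239.84 eV·nm / 114.85738 nm = 10.794605 eV

The energy levels of B⁴⁺ satisfy E_n = -13.6057 × 5² / n² eV, so an emission n_i → n_f releases
ΔE = 13.6057 × 5² × (1/n_f² − 1/n_i²) eV.

Setting ΔE equal to the photon energy:
1/n_f² − 1/n_i² = 10.794605 / (13.6057 × 5²) = 0.031735537

Since 1/n_i² must be positive, we need 1/n_f² > 0.031735537, i.e. n_f ≤ 5. For each allowed n_f, solve n_i = (1/n_f² − 0.031735537)^(−1/2) and check whether it is a whole number:
  n_f = 1: 1/n_i² = 1.000000000 − 0.031735537 = 0.968264463 → n_i = 1.016  (not an integer) ✗
  n_f = 2: 1/n_i² = 0.250000000 − 0.031735537 = 0.218264463 → n_i = 2.140  (not an integer) ✗
  n_f = 3: 1/n_i² = 0.111111111 − 0.031735537 = 0.079375574 → n_i = 3.549  (not an integer) ✗
  n_f = 4: 1/n_i² = 0.062500000 − 0.031735537 = 0.030764463 → n_i = 5.701  (not an integer) ✗
  n_f = 5: 1/n_i² = 0.040000000 − 0.031735537 = 0.008264463 → n_i = 11.000  → integer, n_i = 11 ✓

Only n_f = 5 gives an integer upper level, n_i = 11.

The transition is from n = 11 to n = 5 (emission).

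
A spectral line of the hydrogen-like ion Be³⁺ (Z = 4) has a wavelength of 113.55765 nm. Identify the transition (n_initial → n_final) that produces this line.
n = 9 → n = 4

First, find the photon energy from the wavelength (hc = 1239.84 eV·nm):
E = hc/λ = 1239.84 eV·nm / 113.55765 nm = 10.918155 eV

The energy levels of Be³⁺ satisfy E_n = -13.6057 × 4² / n² eV, so an emission n_i → n_f releases
ΔE = 13.6057 × 4² × (1/n_f² − 1/n_i²) eV.

Setting ΔE equal to the photon energy:
1/n_f² − 1/n_i² = 10.918155 / (13.6057 × 4²) = 0.050154324

Since 1/n_i² must be positive, we need 1/n_f² > 0.050154324, i.e. n_f ≤ 4. For each allowed n_f, solve n_i = (1/n_f² − 0.050154324)^(−1/2) and check whether it is a whole number:
  n_f = 1: 1/n_i² = 1.000000000 − 0.050154324 = 0.949845676 → n_i = 1.026  (not an integer) ✗
  n_f = 2: 1/n_i² = 0.250000000 − 0.050154324 = 0.199845676 → n_i = 2.237  (not an integer) ✗
  n_f = 3: 1/n_i² = 0.111111111 − 0.050154324 = 0.060956787 → n_i = 4.050  (not an integer) ✗
  n_f = 4: 1/n_i² = 0.062500000 − 0.050154324 = 0.012345676 → n_i = 9.000  → integer, n_i = 9 ✓

Only n_f = 4 gives an integer upper level, n_i = 9.

The transition is from n = 9 to n = 4 (emission).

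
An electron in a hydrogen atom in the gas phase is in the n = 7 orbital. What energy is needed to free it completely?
0.278 eV

The ionization energy is the energy needed to remove the electron completely (n → ∞).

For hydrogen, E_n = -13.6057 eV / n².

At n = 7: E_7 = -13.6057 / 7² = -0.277667 eV
At n = ∞: E_∞ = 0 eV

Ionization energy = E_∞ - E_7 = 0 - (-0.277667) = 0.277667 eV
Ionization energy ≈ 0.278 eV

This is also called the binding energy of the electron in state n = 7.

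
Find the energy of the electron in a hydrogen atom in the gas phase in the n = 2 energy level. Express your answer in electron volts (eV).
-3.40 eV

The energy levels of a hydrogen-like atom are given by:
E_n = -13.6057 eV / n²

For n = 2:
E_2 = -13.6057 eV / 2²
E_2 = -13.6057 eV / 4
E_2 = -3.40 eV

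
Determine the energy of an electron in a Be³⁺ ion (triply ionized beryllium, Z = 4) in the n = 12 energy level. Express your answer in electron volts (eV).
-1.51 eV

The energy levels of a hydrogen-like atom are given by:
E_n = -13.6057 Z² / n² eV  (with Z = 4 for Be³⁺)

For n = 12:
E_12 = -13.6057 × 4² / 12²
E_12 = -13.6057 × 16 / 144
E_12 = -1.51 eV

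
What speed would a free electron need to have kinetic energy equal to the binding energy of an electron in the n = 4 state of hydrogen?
5.47e+05 m/s (or 0.18243% of c)

The binding energy at n = 4 for hydrogen is:
E_4 = -13.6057/4² = -0.8503563 eV
|E_4| = 0.8503563 eV

Convert to Joules:
KE = 0.8503563 eV × (1.602177 × 10⁻¹⁹ J/eV) = 1.3624e-19 J

Using KE = ½mv²:
v = √(2·KE/m_e)
v = √(2 × 1.3624e-19 J / 9.10938 × 10⁻³¹ kg)
v = 5.47e+05 m/s

This is approximately 0.18243% the speed of light.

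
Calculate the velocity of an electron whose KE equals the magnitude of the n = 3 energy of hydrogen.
7.2923e+05 m/s (or 0.243% of c)

The binding energy at n = 3 for hydrogen is:
E_3 = -13.6057/3² = -1.5117444 eV
|E_3| = 1.5117444 eV

Convert to Joules:
KE = 1.5117444 eV × (1.602177 × 10⁻¹⁹ J/eV) = 2.422082e-19 J

Using KE = ½mv²:
v = √(2·KE/m_e)
v = √(2 × 2.422082e-19 J / 9.10938 × 10⁻³¹ kg)
v = 7.2923e+05 m/s

This is approximately 0.243% the speed of light.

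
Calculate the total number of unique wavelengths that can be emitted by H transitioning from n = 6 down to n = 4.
3

The electron can occupy levels n = 4, 5, ..., 6 during de-excitation — that is m = 6 - 4 + 1 = 3 distinct levels.

The number of distinct spectral lines equals the number of ways to choose 2 of these m levels (each pair gives one possible emission transition):

Number of lines = m(m-1)/2 = 3×2/2 = 3

These correspond to all possible transitions between the 3 levels:
6 → 5, 6 → 4, 5 → 4

Each transition produces a photon with a unique energy (and thus wavelength). This count does not depend on Z.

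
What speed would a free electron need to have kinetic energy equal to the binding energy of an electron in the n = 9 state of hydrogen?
2.43e+05 m/s (or 0.081% of c)

The binding energy at n = 9 for hydrogen is:
E_9 = -13.6057/9² = -0.167972 eV
|E_9| = 0.167972 eV

Convert to Joules:
KE = 0.167972 eV × (1.602177 × 10⁻¹⁹ J/eV) = 2.6912e-20 J

Using KE = ½mv²:
v = √(2·KE/m_e)
v = √(2 × 2.6912e-20 J / 9.10938 × 10⁻³¹ kg)
v = 2.43e+05 m/s

This is approximately 0.081% the speed of light.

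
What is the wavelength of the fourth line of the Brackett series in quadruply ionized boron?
77.761291 nm

The lines of a series are numbered from the longest wavelength (smallest ΔE) outward; the fourth line is the transition from n = n_f + 4 to n_f.
The Brackett series has all transitions ending at n_f = 4.

For B⁴⁺ (Z = 5), the fourth line (δ-line) is the jump from n = 8 to n = 4:
E_8 = -13.6057 × 5² / 8² = -5.31472656 eV
E_4 = -13.6057 × 5² / 4² = -21.25890625 eV
ΔE = E_8 - E_4 = 15.94417969 eV

λ = hc/E = 1239.84 eV·nm / 15.94417969 eV
λ = 77.761291 nm

This is the δ-line of the Brackett series in B⁴⁺.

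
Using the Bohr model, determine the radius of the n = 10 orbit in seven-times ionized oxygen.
0.6615 nm (or 6.6147 Å)

The Bohr radius formula is:
r_n = n² a₀ / Z

where a₀ = 0.0529177 nm is the Bohr radius.

For O⁷⁺ (Z = 8) at n = 10:
r_10 = 10² × 0.0529177 nm / 8
r_10 = 100 × 0.0529177 nm / 8
r_10 = 5.29177 nm / 8
r_10 = 0.6615 nm

The electron orbits at approximately 0.6615 nm from the nucleus.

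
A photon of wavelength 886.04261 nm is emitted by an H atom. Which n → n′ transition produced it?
n = 11 → n = 3

First, find the photon energy from the wavelength (hc = 1239.84 eV·nm):
E = hc/λ = 1239.84 eV·nm / 886.04261 nm = 1.3993006 eV

The energy levels of hydrogen satisfy E_n = -13.6057 / n² eV, so an emission n_i → n_f releases
ΔE = 13.6057 × (1/n_f² − 1/n_i²) eV.

Setting ΔE equal to the photon energy:
1/n_f² − 1/n_i² = 1.3993006 / 13.6057 = 0.10284665

Since 1/n_i² must be positive, we need 1/n_f² > 0.10284665, i.e. n_f ≤ 3. For each allowed n_f, solve n_i = (1/n_f² − 0.10284665)^(−1/2) and check whether it is a whole number:
  n_f = 1: 1/n_i² = 1.00000000 − 0.10284665 = 0.89715335 → n_i = 1.056  (not an integer) ✗
  n_f = 2: 1/n_i² = 0.25000000 − 0.10284665 = 0.14715335 → n_i = 2.607  (not an integer) ✗
  n_f = 3: 1/n_i² = 0.11111111 − 0.10284665 = 0.00826446 → n_i = 11.000  → integer, n_i = 11 ✓

Only n_f = 3 gives an integer upper level, n_i = 11.

The transition is from n = 11 to n = 3 (emission).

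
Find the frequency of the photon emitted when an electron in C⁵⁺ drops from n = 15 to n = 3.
1.26e+16 Hz

First, find the transition energy:
E_15 = -13.6057 × 6² / 15² = -2.17691200 eV
E_3 = -13.6057 × 6² / 3² = -54.42280000 eV
|ΔE| = |E_3 - E_15| = 52.24588800 eV

Convert to Joules: E = 52.24588800 eV × (1.602177 × 10⁻¹⁹ J/eV) = 8.3707e-18 J

Using E = hf:
f = E/h = 8.3707e-18 J / (6.62607 × 10⁻³⁴ J·s)
f = 1.26e+16 Hz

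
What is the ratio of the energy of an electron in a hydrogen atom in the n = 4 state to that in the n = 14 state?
12.250000

Using E_n = -13.6057 Z² / n² eV with Z = 1:

E_4 = -13.6057 / 4² = -13.6057 / 16 = -0.850356250000 eV
E_14 = -13.6057 / 14² = -13.6057 / 196 = -0.069416836735 eV

The ratio is:
E_4/E_14 = (-0.850356250000) / (-0.069416836735)
E_4/E_14 = (-13.6057/16) / (-13.6057/196)
E_4/E_14 = 196/16
E_4/E_14 = 12.250000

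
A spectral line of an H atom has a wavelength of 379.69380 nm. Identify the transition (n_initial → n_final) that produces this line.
n = 10 → n = 2

First, find the photon energy from the wavelength (hc = 1239.84 eV·nm):
E = hc/λ = 1239.84 eV·nm / 379.69380 nm = 3.2653680 eV

The energy levels of hydrogen satisfy E_n = -13.6057 / n² eV, so an emission n_i → n_f releases
ΔE = 13.6057 × (1/n_f² − 1/n_i²) eV.

Setting ΔE equal to the photon energy:
1/n_f² − 1/n_i² = 3.2653680 / 13.6057 = 0.24000000

Since 1/n_i² must be positive, we need 1/n_f² > 0.24000000, i.e. n_f ≤ 2. For each allowed n_f, solve n_i = (1/n_f² − 0.24000000)^(−1/2) and check whether it is a whole number:
  n_f = 1: 1/n_i² = 1.00000000 − 0.24000000 = 0.76000000 → n_i = 1.147  (not an integer) ✗
  n_f = 2: 1/n_i² = 0.25000000 − 0.24000000 = 0.01000000 → n_i = 10.000  → integer, n_i = 10 ✓

Only n_f = 2 gives an integer upper level, n_i = 10.

The transition is from n = 10 to n = 2 (emission).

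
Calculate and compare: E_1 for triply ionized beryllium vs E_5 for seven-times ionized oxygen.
Be³⁺ at n = 1 (E = -217.691200 eV)

Using E_n = -13.6057 Z² / n² eV:

Be³⁺ (Z = 4) at n = 1:
E = -13.6057 × 4² / 1² = -13.6057 × 16 / 1 = -217.691200000 eV

O⁷⁺ (Z = 8) at n = 5:
E = -13.6057 × 8² / 5² = -13.6057 × 64 / 25 = -34.830592000 eV

Since -217.691200000 eV < -34.830592000 eV,
Be³⁺ at n = 1 is more tightly bound (requires more energy to ionize).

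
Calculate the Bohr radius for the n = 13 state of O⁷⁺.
1.1179 nm (or 11.1789 Å)

The Bohr radius formula is:
r_n = n² a₀ / Z

where a₀ = 0.0529177 nm is the Bohr radius.

For O⁷⁺ (Z = 8) at n = 13:
r_13 = 13² × 0.0529177 nm / 8
r_13 = 169 × 0.0529177 nm / 8
r_13 = 8.94309 nm / 8
r_13 = 1.1179 nm

The electron orbits at approximately 1.1179 nm from the nucleus.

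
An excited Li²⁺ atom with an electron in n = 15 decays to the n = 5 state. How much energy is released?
4.35 eV

The energy levels are E_n = -13.6057 Z² eV / n².

Energy at n = 15: E_15 = -13.6057 × 3² / 15² = -0.54423 eV
Energy at n = 5: E_5 = -13.6057 × 3² / 5² = -4.89805 eV

For emission (electron falling to lower state), the photon energy is:
E_photon = E_15 - E_5 = |-0.54423 - (-4.89805)|
E_photon = 4.35 eV

This energy is carried away by the emitted photon.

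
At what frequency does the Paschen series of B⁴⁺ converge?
9.1385e+15 Hz

The series limit corresponds to the transition from n = ∞ to n = 3.
This is the highest energy (shortest wavelength) transition in the Paschen series.

E_∞ = 0 eV
E_3 = -13.6057 × 5² / 3² = -37.79361111 eV

Energy at series limit:
ΔE = E_∞ - E_3 = 0 - (-37.79361111) = 37.79361111 eV
E = 37.79361111 eV × (1.602177 × 10⁻¹⁹ J/eV) = 6.055205e-18 J
f = E/h = 6.055205e-18 J / (6.62607 × 10⁻³⁴ J·s) = 9.1385e+15 Hz

This energy equals the ionization energy from the n = 3 state of B⁴⁺.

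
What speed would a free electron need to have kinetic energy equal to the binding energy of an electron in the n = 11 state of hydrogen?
1.9888e+05 m/s (or 0.0663% of c)

The binding energy at n = 11 for hydrogen is:
E_11 = -13.6057/11² = -0.11244380 eV
|E_11| = 0.11244380 eV

Convert to Joules:
KE = 0.11244380 eV × (1.602177 × 10⁻¹⁹ J/eV) = 1.801549e-20 J

Using KE = ½mv²:
v = √(2·KE/m_e)
v = √(2 × 1.801549e-20 J / 9.10938 × 10⁻³¹ kg)
v = 1.9888e+05 m/s

This is approximately 0.0663% the speed of light.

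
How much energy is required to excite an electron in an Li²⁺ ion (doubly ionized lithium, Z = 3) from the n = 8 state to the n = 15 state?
1.369074 eV

The energy levels of a hydrogen-like atom are E_n = -13.6057 Z² eV / n².

Energy at n = 8: E_8 = -13.6057 × 3² / 8² = -1.913301563 eV
Energy at n = 15: E_15 = -13.6057 × 3² / 15² = -0.544228000 eV

The excitation energy is the difference:
ΔE = E_15 - E_8
ΔE = -0.544228000 - (-1.913301563)
ΔE = 1.369074 eV

Since this is positive, energy must be absorbed (photon absorption).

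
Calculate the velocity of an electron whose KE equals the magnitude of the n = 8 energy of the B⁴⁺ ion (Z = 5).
1.36731e+06 m/s (or 0.456085% of c)

The binding energy at n = 8 for B⁴⁺ is:
E_8 = -13.6057 × 5²/8² = -5.31472656 eV
|E_8| = 5.31472656 eV

Convert to Joules:
KE = 5.31472656 eV × (1.602177 × 10⁻¹⁹ J/eV) = 8.5151327e-19 J

Using KE = ½mv²:
v = √(2·KE/m_e)
v = √(2 × 8.5151327e-19 J / 9.10938 × 10⁻³¹ kg)
v = 1.36731e+06 m/s

This is approximately 0.456085% the speed of light.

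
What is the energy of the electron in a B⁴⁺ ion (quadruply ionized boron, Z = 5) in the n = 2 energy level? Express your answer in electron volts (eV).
-85.0356 eV

The energy levels of a hydrogen-like atom are given by:
E_n = -13.6057 Z² / n² eV  (with Z = 5 for B⁴⁺)

For n = 2:
E_2 = -13.6057 × 5² / 2²
E_2 = -13.6057 × 25 / 4
E_2 = -85.0356 eV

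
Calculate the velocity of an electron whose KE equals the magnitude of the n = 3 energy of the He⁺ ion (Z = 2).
1.458e+06 m/s (or 0.486% of c)

The binding energy at n = 3 for He⁺ is:
E_3 = -13.6057 × 2²/3² = -6.046978 eV
|E_3| = 6.046978 eV

Convert to Joules:
KE = 6.046978 eV × (1.602177 × 10⁻¹⁹ J/eV) = 9.68833e-19 J

Using KE = ½mv²:
v = √(2·KE/m_e)
v = √(2 × 9.68833e-19 J / 9.10938 × 10⁻³¹ kg)
v = 1.458e+06 m/s

This is approximately 0.486% the speed of light.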